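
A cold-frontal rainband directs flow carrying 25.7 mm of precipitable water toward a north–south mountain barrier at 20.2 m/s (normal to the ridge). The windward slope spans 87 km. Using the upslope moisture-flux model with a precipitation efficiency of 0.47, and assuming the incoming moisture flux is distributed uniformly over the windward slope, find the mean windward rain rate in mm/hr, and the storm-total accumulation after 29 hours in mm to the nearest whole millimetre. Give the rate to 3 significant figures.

Incoming column moisture flux per unit ridge length: F = V × PW = 20.2 × 25.7 = 519.14 mm·m/s.
Spread over the 87 km slope with efficiency ε = 0.47: R = ε·F/W = 0.47 × 519.14 / 87000 m = 2.805e-03 mm/s.
R = 2.805e-03 × 3600 = 10.1 mm/hr.
Over 29 h: total = 10.1 × 29 = 292.9 ≈ 293 mm.

R ≈ 10.1 mm/hr; total ≈ 293 mm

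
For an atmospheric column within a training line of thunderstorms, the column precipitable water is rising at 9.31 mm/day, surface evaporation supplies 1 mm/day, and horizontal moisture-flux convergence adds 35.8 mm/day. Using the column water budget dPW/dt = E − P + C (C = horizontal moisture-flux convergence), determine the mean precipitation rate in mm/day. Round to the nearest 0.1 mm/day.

dPW/dt = +9.31 mm/day.
P = E + C − dPW/dt = 1 + (35.8) − (+9.31) = 27.5 mm/day.

P ≈ 27.5 mm/day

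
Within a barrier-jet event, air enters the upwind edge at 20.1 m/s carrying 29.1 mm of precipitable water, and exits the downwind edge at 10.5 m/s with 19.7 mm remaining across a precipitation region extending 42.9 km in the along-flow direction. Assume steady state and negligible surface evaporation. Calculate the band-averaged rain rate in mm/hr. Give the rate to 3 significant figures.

R ≈ 31.7 mm/hr

Column moisture flux per unit crosswind length is F = V × PW.
Inflow: F_in = 20.1 × 29.1 = 584.91 mm·m/s
Outflow: F_out = 10.5 × 19.7 = 206.85 mm·m/s
Steady-state rate R = (F_in − F_out)/L = (584.91 − 206.85) / 42900 m = 8.813e-03 mm/s.
R = 8.813e-03 × 3600 = 31.7 mm/hr.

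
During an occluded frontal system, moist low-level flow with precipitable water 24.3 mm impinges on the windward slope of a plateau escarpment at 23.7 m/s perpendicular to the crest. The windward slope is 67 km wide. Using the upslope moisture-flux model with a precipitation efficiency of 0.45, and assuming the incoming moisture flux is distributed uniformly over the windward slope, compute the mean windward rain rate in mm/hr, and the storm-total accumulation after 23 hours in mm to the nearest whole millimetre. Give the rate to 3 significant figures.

Incoming column moisture flux per unit ridge length: F = V × PW = 23.7 × 24.3 = 575.91 mm·m/s.
Spread over the 67 km slope with efficiency ε = 0.45: R = ε·F/W = 0.45 × 575.91 / 67000 m = 3.868e-03 mm/s.
R = 3.868e-03 × 3600 = 13.9 mm/hr.
Over 23 h: total = 13.9 × 23 = 319.7 ≈ 320 mm.

R ≈ 13.9 mm/hr; total ≈ 320 mm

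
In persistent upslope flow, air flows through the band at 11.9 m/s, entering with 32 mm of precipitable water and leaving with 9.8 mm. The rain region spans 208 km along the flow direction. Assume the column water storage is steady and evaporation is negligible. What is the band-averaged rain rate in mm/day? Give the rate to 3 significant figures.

R ≈ 110 mm/day

Column moisture flux per unit crosswind length is F = V × PW.
Inflow: F_in = 11.9 × 32 = 380.8 mm·m/s
Outflow: F_out = 11.9 × 9.8 = 116.62 mm·m/s
Steady-state rate R = (F_in − F_out)/L = (380.8 − 116.62) / 208000 m = 1.270e-03 mm/s.
R = 1.270e-03 × 3600 × 24 = 110 mm/day.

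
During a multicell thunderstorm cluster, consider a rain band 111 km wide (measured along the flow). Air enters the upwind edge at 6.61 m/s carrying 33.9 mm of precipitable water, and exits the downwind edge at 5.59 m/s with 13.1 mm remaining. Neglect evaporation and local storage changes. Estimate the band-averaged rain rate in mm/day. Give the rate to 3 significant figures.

Column moisture flux per unit crosswind length is F = V × PW.
Inflow: F_in = 6.61 × 33.9 = 224.079 mm·m/s
Outflow: F_out = 5.59 × 13.1 = 73.229 mm·m/s
Steady-state rate R = (F_in − F_out)/L = (224.079 − 73.229) / 111000 m = 1.359e-03 mm/s.
R = 1.359e-03 × 3600 × 24 = 117 mm/day.

R ≈ 117 mm/day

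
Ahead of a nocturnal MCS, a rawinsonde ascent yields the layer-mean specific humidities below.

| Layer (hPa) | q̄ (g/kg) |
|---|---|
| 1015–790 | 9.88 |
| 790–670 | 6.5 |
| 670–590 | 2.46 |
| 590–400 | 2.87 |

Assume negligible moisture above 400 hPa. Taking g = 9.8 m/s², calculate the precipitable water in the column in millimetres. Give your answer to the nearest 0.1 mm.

PW ≈ 38.2 mm

Precipitable water is the column-integrated vapour mass per unit area: PW = (1/g) Σ q̄ Δp, with q in kg/kg and Δp in Pa (1 kg/m² of water = 1 mm).
Layer 1015–790 hPa: Δp = 225 hPa = 22500 Pa, q̄ = 0.00988 kg/kg → 0.00988 × 22500 / 9.8 = 22.68 mm
Layer 790–670 hPa: Δp = 120 hPa = 12000 Pa, q̄ = 0.0065 kg/kg → 0.0065 × 12000 / 9.8 = 7.96 mm
Layer 670–590 hPa: Δp = 80 hPa = 8000 Pa, q̄ = 0.00246 kg/kg → 0.00246 × 8000 / 9.8 = 2.01 mm
Layer 590–400 hPa: Δp = 190 hPa = 19000 Pa, q̄ = 0.00287 kg/kg → 0.00287 × 19000 / 9.8 = 5.56 mm
PW = 22.68 + 7.96 + 2.01 + 5.56 = 38.21 ≈ 38.2 mm.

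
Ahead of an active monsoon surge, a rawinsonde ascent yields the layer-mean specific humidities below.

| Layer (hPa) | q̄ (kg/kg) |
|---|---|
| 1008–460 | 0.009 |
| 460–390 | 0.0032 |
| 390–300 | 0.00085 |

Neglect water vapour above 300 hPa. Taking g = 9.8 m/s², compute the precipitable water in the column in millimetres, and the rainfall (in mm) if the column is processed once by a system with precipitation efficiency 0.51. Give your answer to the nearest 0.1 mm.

Precipitable water is the column-integrated vapour mass per unit area: PW = (1/g) Σ q̄ Δp, with q in kg/kg and Δp in Pa (1 kg/m² of water = 1 mm).
Layer 1008–460 hPa: Δp = 548 hPa = 54800 Pa, q̄ = 0.009 kg/kg → 0.009 × 54800 / 9.8 = 50.33 mm
Layer 460–390 hPa: Δp = 70 hPa = 7000 Pa, q̄ = 0.0032 kg/kg → 0.0032 × 7000 / 9.8 = 2.29 mm
Layer 390–300 hPa: Δp = 90 hPa = 9000 Pa, q̄ = 0.00085 kg/kg → 0.00085 × 9000 / 9.8 = 0.78 mm
PW = 50.33 + 2.29 + 0.78 = 53.40 ≈ 53.4 mm.
Rainfall = ε × PW = 0.51 × 53.4 = 27.2 mm.

PW ≈ 53.4 mm; rainfall ≈ 27.2 mm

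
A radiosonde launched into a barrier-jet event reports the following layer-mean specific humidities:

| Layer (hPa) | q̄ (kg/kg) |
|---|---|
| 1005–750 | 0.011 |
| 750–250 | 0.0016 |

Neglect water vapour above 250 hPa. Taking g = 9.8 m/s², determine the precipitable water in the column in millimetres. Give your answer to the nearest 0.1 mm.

Precipitable water is the column-integrated vapour mass per unit area: PW = (1/g) Σ q̄ Δp, with q in kg/kg and Δp in Pa (1 kg/m² of water = 1 mm).
Layer 1005–750 hPa: Δp = 255 hPa = 25500 Pa, q̄ = 0.011 kg/kg → 0.011 × 25500 / 9.8 = 28.62 mm
Layer 750–250 hPa: Δp = 500 hPa = 50000 Pa, q̄ = 0.0016 kg/kg → 0.0016 × 50000 / 9.8 = 8.16 mm
PW = 28.62 + 8.16 = 36.78 ≈ 36.8 mm.

PW ≈ 36.8 mm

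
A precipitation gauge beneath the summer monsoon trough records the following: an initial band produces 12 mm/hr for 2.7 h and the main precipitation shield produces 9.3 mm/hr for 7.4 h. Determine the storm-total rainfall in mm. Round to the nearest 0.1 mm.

total ≈ 101.2 mm

Total = Σ Rᵢ Δtᵢ = 12 × 2.7 + 9.3 × 7.4
      = 32.4 + 68.82 = 101.2 mm.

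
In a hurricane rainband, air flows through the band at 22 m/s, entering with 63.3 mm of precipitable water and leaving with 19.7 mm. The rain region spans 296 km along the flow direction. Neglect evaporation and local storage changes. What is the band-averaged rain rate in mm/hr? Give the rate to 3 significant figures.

R ≈ 11.7 mm/hr

Column moisture flux per unit crosswind length is F = V × PW.
Inflow: F_in = 22 × 63.3 = 1392.6 mm·m/s
Outflow: F_out = 22 × 19.7 = 433.4 mm·m/s
Steady-state rate R = (F_in − F_out)/L = (1392.6 − 433.4) / 296000 m = 3.241e-03 mm/s.
R = 3.241e-03 × 3600 = 11.7 mm/hr.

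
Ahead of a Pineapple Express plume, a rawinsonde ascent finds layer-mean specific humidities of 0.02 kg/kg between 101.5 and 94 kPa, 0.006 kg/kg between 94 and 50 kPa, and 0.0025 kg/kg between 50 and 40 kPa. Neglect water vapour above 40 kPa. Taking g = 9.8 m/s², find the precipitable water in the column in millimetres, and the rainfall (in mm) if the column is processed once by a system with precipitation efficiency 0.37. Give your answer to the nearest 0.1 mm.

PW ≈ 44.8 mm; rainfall ≈ 16.6 mm

Precipitable water is the column-integrated vapour mass per unit area: PW = (1/g) Σ q̄ Δp, with q in kg/kg and Δp in Pa (1 kg/m² of water = 1 mm).
Layer 101.5–94 kPa: Δp = 75 hPa = 7500 Pa, q̄ = 0.02 kg/kg → 0.02 × 7500 / 9.8 = 15.31 mm
Layer 94–50 kPa: Δp = 440 hPa = 44000 Pa, q̄ = 0.006 kg/kg → 0.006 × 44000 / 9.8 = 26.94 mm
Layer 50–40 kPa: Δp = 100 hPa = 10000 Pa, q̄ = 0.0025 kg/kg → 0.0025 × 10000 / 9.8 = 2.55 mm
PW = 15.31 + 26.94 + 2.55 = 44.80 ≈ 44.8 mm.
Rainfall = ε × PW = 0.37 × 44.8 = 16.6 mm.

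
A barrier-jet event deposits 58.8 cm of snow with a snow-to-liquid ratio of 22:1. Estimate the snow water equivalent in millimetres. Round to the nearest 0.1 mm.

SWE = snow depth / ratio = 58.8 cm / 22 = 2.673 cm = 26.7 mm.

SWE ≈ 26.7 mm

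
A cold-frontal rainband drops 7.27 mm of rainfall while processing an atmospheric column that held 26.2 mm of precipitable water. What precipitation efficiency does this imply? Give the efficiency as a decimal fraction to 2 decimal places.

ε = rainfall / PW = 7.27 / 26.2 = 0.28.

ε ≈ 0.28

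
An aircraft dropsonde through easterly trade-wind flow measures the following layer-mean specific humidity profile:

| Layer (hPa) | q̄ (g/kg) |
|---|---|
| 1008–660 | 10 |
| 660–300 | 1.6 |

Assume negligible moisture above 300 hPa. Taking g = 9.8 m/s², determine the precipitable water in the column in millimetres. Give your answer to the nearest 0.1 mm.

PW ≈ 41.4 mm

Precipitable water is the column-integrated vapour mass per unit area: PW = (1/g) Σ q̄ Δp, with q in kg/kg and Δp in Pa (1 kg/m² of water = 1 mm).
Layer 1008–660 hPa: Δp = 348 hPa = 34800 Pa, q̄ = 0.01 kg/kg → 0.01 × 34800 / 9.8 = 35.51 mm
Layer 660–300 hPa: Δp = 360 hPa = 36000 Pa, q̄ = 0.0016 kg/kg → 0.0016 × 36000 / 9.8 = 5.88 mm
PW = 35.51 + 5.88 = 41.39 ≈ 41.4 mm.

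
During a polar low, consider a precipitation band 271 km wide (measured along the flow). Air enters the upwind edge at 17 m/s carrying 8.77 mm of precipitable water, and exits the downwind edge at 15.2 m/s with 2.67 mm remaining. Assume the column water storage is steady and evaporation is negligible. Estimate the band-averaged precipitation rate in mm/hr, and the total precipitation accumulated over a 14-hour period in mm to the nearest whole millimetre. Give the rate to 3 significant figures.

R ≈ 1.44 mm/hr; total ≈ 20 mm

Column moisture flux per unit crosswind length is F = V × PW.
Inflow: F_in = 17 × 8.77 = 149.09 mm·m/s
Outflow: F_out = 15.2 × 2.67 = 40.584 mm·m/s
Steady-state rate R = (F_in − F_out)/L = (149.09 − 40.584) / 271000 m = 4.004e-04 mm/s.
R = 4.004e-04 × 3600 = 1.44 mm/hr.
Over 14 h: total = 1.44 × 14 = 20.16 ≈ 20 mm.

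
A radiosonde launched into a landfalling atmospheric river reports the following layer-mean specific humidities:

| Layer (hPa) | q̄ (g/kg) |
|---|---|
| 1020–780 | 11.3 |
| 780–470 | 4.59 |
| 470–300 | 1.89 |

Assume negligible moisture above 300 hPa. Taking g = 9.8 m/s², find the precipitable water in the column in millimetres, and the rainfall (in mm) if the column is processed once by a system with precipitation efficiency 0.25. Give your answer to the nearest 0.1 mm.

PW ≈ 45.5 mm; rainfall ≈ 11.4 mm

Precipitable water is the column-integrated vapour mass per unit area: PW = (1/g) Σ q̄ Δp, with q in kg/kg and Δp in Pa (1 kg/m² of water = 1 mm).
Layer 1020–780 hPa: Δp = 240 hPa = 24000 Pa, q̄ = 0.0113 kg/kg → 0.0113 × 24000 / 9.8 = 27.67 mm
Layer 780–470 hPa: Δp = 310 hPa = 31000 Pa, q̄ = 0.00459 kg/kg → 0.00459 × 31000 / 9.8 = 14.52 mm
Layer 470–300 hPa: Δp = 170 hPa = 17000 Pa, q̄ = 0.00189 kg/kg → 0.00189 × 17000 / 9.8 = 3.28 mm
PW = 27.67 + 14.52 + 3.28 = 45.47 ≈ 45.5 mm.
Rainfall = ε × PW = 0.25 × 45.5 = 11.4 mm.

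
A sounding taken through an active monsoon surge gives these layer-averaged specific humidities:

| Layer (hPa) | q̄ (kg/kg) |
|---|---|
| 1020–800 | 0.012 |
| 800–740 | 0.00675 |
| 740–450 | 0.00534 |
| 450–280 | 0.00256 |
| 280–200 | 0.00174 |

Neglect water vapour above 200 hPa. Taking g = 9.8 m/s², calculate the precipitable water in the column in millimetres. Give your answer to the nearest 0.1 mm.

PW ≈ 52.7 mm

Precipitable water is the column-integrated vapour mass per unit area: PW = (1/g) Σ q̄ Δp, with q in kg/kg and Δp in Pa (1 kg/m² of water = 1 mm).
Layer 1020–800 hPa: Δp = 220 hPa = 22000 Pa, q̄ = 0.012 kg/kg → 0.012 × 22000 / 9.8 = 26.94 mm
Layer 800–740 hPa: Δp = 60 hPa = 6000 Pa, q̄ = 0.00675 kg/kg → 0.00675 × 6000 / 9.8 = 4.13 mm
Layer 740–450 hPa: Δp = 290 hPa = 29000 Pa, q̄ = 0.00534 kg/kg → 0.00534 × 29000 / 9.8 = 15.80 mm
Layer 450–280 hPa: Δp = 170 hPa = 17000 Pa, q̄ = 0.00256 kg/kg → 0.00256 × 17000 / 9.8 = 4.44 mm
Layer 280–200 hPa: Δp = 80 hPa = 8000 Pa, q̄ = 0.00174 kg/kg → 0.00174 × 8000 / 9.8 = 1.42 mm
PW = 26.94 + 4.13 + 15.80 + 4.44 + 1.42 = 52.73 ≈ 52.7 mm.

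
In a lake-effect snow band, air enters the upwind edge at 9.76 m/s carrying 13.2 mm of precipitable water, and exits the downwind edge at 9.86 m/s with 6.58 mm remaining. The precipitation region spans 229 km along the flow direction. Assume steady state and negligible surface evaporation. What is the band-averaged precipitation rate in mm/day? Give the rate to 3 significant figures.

Column moisture flux per unit crosswind length is F = V × PW.
Inflow: F_in = 9.76 × 13.2 = 128.832 mm·m/s
Outflow: F_out = 9.86 × 6.58 = 64.8788 mm·m/s
Steady-state rate R = (F_in − F_out)/L = (128.832 − 64.8788) / 229000 m = 2.793e-04 mm/s.
R = 2.793e-04 × 3600 × 24 = 24.1 mm/day.

R ≈ 24.1 mm/day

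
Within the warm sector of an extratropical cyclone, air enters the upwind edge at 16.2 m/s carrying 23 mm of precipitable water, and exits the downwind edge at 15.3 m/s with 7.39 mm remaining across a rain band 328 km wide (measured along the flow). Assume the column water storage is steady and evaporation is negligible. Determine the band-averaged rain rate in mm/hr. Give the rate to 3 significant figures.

R ≈ 2.85 mm/hr

Column moisture flux per unit crosswind length is F = V × PW.
Inflow: F_in = 16.2 × 23 = 372.6 mm·m/s
Outflow: F_out = 15.3 × 7.39 = 113.067 mm·m/s
Steady-state rate R = (F_in − F_out)/L = (372.6 − 113.067) / 328000 m = 7.913e-04 mm/s.
R = 7.913e-04 × 3600 = 2.85 mm/hr.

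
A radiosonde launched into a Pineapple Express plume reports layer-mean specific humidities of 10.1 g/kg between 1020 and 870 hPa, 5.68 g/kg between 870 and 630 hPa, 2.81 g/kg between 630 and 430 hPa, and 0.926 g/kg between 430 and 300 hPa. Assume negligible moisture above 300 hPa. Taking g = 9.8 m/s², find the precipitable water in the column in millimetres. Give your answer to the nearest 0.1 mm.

PW ≈ 36.3 mm

Precipitable water is the column-integrated vapour mass per unit area: PW = (1/g) Σ q̄ Δp, with q in kg/kg and Δp in Pa (1 kg/m² of water = 1 mm).
Layer 1020–870 hPa: Δp = 150 hPa = 15000 Pa, q̄ = 0.0101 kg/kg → 0.0101 × 15000 / 9.8 = 15.46 mm
Layer 870–630 hPa: Δp = 240 hPa = 24000 Pa, q̄ = 0.00568 kg/kg → 0.00568 × 24000 / 9.8 = 13.91 mm
Layer 630–430 hPa: Δp = 200 hPa = 20000 Pa, q̄ = 0.00281 kg/kg → 0.00281 × 20000 / 9.8 = 5.73 mm
Layer 430–300 hPa: Δp = 130 hPa = 13000 Pa, q̄ = 0.000926 kg/kg → 0.000926 × 13000 / 9.8 = 1.23 mm
PW = 15.46 + 13.91 + 5.73 + 1.23 = 36.33 ≈ 36.3 mm.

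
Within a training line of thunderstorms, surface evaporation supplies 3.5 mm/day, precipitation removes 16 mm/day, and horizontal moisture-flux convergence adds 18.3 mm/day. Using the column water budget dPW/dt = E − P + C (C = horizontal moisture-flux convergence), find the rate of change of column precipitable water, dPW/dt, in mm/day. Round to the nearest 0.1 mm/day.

dPW/dt ≈ 5.8 mm/day

dPW/dt = E − P + C = 3.5 − 16 + (18.3) = 5.8 mm/day.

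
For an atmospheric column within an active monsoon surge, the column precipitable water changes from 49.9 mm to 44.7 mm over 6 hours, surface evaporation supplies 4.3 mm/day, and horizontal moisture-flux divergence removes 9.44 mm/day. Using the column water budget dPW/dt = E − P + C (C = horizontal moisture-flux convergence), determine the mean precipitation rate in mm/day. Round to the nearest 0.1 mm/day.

P ≈ 15.7 mm/day

dPW/dt = (44.7 − 49.9) mm / (6/24 day) = -20.800 mm/day.
P = E + C − dPW/dt = 4.3 + (-9.44) − (-20.800) = 15.7 mm/day.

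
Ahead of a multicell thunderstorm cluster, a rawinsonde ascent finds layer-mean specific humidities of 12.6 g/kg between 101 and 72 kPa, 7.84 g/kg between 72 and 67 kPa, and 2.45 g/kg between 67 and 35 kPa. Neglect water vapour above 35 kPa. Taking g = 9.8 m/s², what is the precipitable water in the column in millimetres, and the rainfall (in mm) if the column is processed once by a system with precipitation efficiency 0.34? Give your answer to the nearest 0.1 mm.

PW ≈ 49.3 mm; rainfall ≈ 16.8 mm

Precipitable water is the column-integrated vapour mass per unit area: PW = (1/g) Σ q̄ Δp, with q in kg/kg and Δp in Pa (1 kg/m² of water = 1 mm).
Layer 101–72 kPa: Δp = 290 hPa = 29000 Pa, q̄ = 0.0126 kg/kg → 0.0126 × 29000 / 9.8 = 37.29 mm
Layer 72–67 kPa: Δp = 50 hPa = 5000 Pa, q̄ = 0.00784 kg/kg → 0.00784 × 5000 / 9.8 = 4.00 mm
Layer 67–35 kPa: Δp = 320 hPa = 32000 Pa, q̄ = 0.00245 kg/kg → 0.00245 × 32000 / 9.8 = 8.00 mm
PW = 37.29 + 4.00 + 8.00 = 49.29 ≈ 49.3 mm.
Rainfall = ε × PW = 0.34 × 49.3 = 16.8 mm.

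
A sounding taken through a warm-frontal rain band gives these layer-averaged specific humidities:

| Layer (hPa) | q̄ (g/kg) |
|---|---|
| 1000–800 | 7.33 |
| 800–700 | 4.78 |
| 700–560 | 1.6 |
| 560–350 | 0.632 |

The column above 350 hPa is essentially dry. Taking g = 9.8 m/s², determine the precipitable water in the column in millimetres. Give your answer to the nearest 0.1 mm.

Precipitable water is the column-integrated vapour mass per unit area: PW = (1/g) Σ q̄ Δp, with q in kg/kg and Δp in Pa (1 kg/m² of water = 1 mm).
Layer 1000–800 hPa: Δp = 200 hPa = 20000 Pa, q̄ = 0.00733 kg/kg → 0.00733 × 20000 / 9.8 = 14.96 mm
Layer 800–700 hPa: Δp = 100 hPa = 10000 Pa, q̄ = 0.00478 kg/kg → 0.00478 × 10000 / 9.8 = 4.88 mm
Layer 700–560 hPa: Δp = 140 hPa = 14000 Pa, q̄ = 0.0016 kg/kg → 0.0016 × 14000 / 9.8 = 2.29 mm
Layer 560–350 hPa: Δp = 210 hPa = 21000 Pa, q̄ = 0.000632 kg/kg → 0.000632 × 21000 / 9.8 = 1.35 mm
PW = 14.96 + 4.88 + 2.29 + 1.35 = 23.48 ≈ 23.5 mm.

PW ≈ 23.5 mm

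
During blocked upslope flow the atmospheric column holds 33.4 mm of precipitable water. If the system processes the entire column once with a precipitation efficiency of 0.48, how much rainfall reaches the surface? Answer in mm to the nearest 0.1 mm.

Rainfall = ε × PW = 0.48 × 33.4 = 16.0 mm.

rainfall ≈ 16.0 mm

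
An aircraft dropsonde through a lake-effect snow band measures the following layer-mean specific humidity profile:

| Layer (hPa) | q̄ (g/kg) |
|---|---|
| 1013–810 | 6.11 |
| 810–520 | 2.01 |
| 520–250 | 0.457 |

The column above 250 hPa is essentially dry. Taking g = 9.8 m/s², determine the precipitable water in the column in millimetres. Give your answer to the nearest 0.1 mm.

Precipitable water is the column-integrated vapour mass per unit area: PW = (1/g) Σ q̄ Δp, with q in kg/kg and Δp in Pa (1 kg/m² of water = 1 mm).
Layer 1013–810 hPa: Δp = 203 hPa = 20300 Pa, q̄ = 0.00611 kg/kg → 0.00611 × 20300 / 9.8 = 12.66 mm
Layer 810–520 hPa: Δp = 290 hPa = 29000 Pa, q̄ = 0.00201 kg/kg → 0.00201 × 29000 / 9.8 = 5.95 mm
Layer 520–250 hPa: Δp = 270 hPa = 27000 Pa, q̄ = 0.000457 kg/kg → 0.000457 × 27000 / 9.8 = 1.26 mm
PW = 12.66 + 5.95 + 1.26 = 19.87 ≈ 19.9 mm.

PW ≈ 19.9 mm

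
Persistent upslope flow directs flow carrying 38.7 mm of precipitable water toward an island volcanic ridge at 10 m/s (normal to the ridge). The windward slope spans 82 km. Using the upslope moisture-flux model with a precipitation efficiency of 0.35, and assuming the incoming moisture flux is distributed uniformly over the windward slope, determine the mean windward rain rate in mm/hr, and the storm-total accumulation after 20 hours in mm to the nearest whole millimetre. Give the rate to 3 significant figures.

Incoming column moisture flux per unit ridge length: F = V × PW = 10 × 38.7 = 387 mm·m/s.
Spread over the 82 km slope with efficiency ε = 0.35: R = ε·F/W = 0.35 × 387 / 82000 m = 1.652e-03 mm/s.
R = 1.652e-03 × 3600 = 5.95 mm/hr.
Over 20 h: total = 5.95 × 20 = 119 mm.

R ≈ 5.95 mm/hr; total ≈ 119 mm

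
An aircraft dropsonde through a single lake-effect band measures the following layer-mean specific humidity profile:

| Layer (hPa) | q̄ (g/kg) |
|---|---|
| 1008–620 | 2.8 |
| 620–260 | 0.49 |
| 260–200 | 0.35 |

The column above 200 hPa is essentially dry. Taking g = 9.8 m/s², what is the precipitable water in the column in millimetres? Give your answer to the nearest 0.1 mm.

PW ≈ 13.1 mm

Precipitable water is the column-integrated vapour mass per unit area: PW = (1/g) Σ q̄ Δp, with q in kg/kg and Δp in Pa (1 kg/m² of water = 1 mm).
Layer 1008–620 hPa: Δp = 388 hPa = 38800 Pa, q̄ = 0.0028 kg/kg → 0.0028 × 38800 / 9.8 = 11.09 mm
Layer 620–260 hPa: Δp = 360 hPa = 36000 Pa, q̄ = 0.00049 kg/kg → 0.00049 × 36000 / 9.8 = 1.80 mm
Layer 260–200 hPa: Δp = 60 hPa = 6000 Pa, q̄ = 0.00035 kg/kg → 0.00035 × 6000 / 9.8 = 0.21 mm
PW = 11.09 + 1.80 + 0.21 = 13.10 ≈ 13.1 mm.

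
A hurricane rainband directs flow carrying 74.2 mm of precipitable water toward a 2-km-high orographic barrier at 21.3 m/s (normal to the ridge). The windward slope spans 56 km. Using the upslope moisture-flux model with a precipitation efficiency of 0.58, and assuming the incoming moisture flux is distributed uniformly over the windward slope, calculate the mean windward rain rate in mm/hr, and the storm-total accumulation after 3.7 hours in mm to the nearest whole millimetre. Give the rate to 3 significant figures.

Incoming column moisture flux per unit ridge length: F = V × PW = 21.3 × 74.2 = 1580.46 mm·m/s.
Spread over the 56 km slope with efficiency ε = 0.58: R = ε·F/W = 0.58 × 1580.46 / 56000 m = 1.637e-02 mm/s.
R = 1.637e-02 × 3600 = 58.9 mm/hr.
Over 3.7 h: total = 58.9 × 3.7 = 217.93 ≈ 218 mm.

R ≈ 58.9 mm/hr; total ≈ 218 mm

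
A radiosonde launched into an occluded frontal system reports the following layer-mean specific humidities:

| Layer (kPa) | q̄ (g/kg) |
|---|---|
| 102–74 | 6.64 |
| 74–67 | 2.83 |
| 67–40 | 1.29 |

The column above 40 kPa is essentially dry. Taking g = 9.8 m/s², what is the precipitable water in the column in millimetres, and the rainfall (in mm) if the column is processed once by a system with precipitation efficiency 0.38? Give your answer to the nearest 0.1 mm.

PW ≈ 24.5 mm; rainfall ≈ 9.3 mm

Precipitable water is the column-integrated vapour mass per unit area: PW = (1/g) Σ q̄ Δp, with q in kg/kg and Δp in Pa (1 kg/m² of water = 1 mm).
Layer 102–74 kPa: Δp = 280 hPa = 28000 Pa, q̄ = 0.00664 kg/kg → 0.00664 × 28000 / 9.8 = 18.97 mm
Layer 74–67 kPa: Δp = 70 hPa = 7000 Pa, q̄ = 0.00283 kg/kg → 0.00283 × 7000 / 9.8 = 2.02 mm
Layer 67–40 kPa: Δp = 270 hPa = 27000 Pa, q̄ = 0.00129 kg/kg → 0.00129 × 27000 / 9.8 = 3.55 mm
PW = 18.97 + 2.02 + 3.55 = 24.54 ≈ 24.5 mm.
Rainfall = ε × PW = 0.38 × 24.5 = 9.3 mm.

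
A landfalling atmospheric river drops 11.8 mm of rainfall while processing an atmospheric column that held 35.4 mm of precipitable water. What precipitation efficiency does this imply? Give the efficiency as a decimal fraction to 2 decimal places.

ε ≈ 0.33

ε = rainfall / PW = 11.8 / 35.4 = 0.33.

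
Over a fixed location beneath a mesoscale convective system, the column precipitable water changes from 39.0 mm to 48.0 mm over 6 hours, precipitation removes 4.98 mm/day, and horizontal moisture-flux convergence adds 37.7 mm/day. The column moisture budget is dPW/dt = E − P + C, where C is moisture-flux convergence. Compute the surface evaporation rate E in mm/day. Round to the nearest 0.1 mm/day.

dPW/dt = (48.0 − 39.0) mm / (6/24 day) = +36.000 mm/day.
E = dPW/dt + P − C = (+36.000) + 4.98 − (37.7) = 3.3 mm/day.

E ≈ 3.3 mm/day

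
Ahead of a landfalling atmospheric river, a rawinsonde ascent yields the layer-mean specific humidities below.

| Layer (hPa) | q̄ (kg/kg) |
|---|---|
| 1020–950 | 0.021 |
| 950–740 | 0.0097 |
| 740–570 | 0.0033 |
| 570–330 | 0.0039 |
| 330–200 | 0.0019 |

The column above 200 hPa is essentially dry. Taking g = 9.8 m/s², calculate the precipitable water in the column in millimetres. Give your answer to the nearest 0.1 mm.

Precipitable water is the column-integrated vapour mass per unit area: PW = (1/g) Σ q̄ Δp, with q in kg/kg and Δp in Pa (1 kg/m² of water = 1 mm).
Layer 1020–950 hPa: Δp = 70 hPa = 7000 Pa, q̄ = 0.021 kg/kg → 0.021 × 7000 / 9.8 = 15.00 mm
Layer 950–740 hPa: Δp = 210 hPa = 21000 Pa, q̄ = 0.0097 kg/kg → 0.0097 × 21000 / 9.8 = 20.79 mm
Layer 740–570 hPa: Δp = 170 hPa = 17000 Pa, q̄ = 0.0033 kg/kg → 0.0033 × 17000 / 9.8 = 5.72 mm
Layer 570–330 hPa: Δp = 240 hPa = 24000 Pa, q̄ = 0.0039 kg/kg → 0.0039 × 24000 / 9.8 = 9.55 mm
Layer 330–200 hPa: Δp = 130 hPa = 13000 Pa, q̄ = 0.0019 kg/kg → 0.0019 × 13000 / 9.8 = 2.52 mm
PW = 15.00 + 20.79 + 5.72 + 9.55 + 2.52 = 53.58 ≈ 53.6 mm.

PW ≈ 53.6 mm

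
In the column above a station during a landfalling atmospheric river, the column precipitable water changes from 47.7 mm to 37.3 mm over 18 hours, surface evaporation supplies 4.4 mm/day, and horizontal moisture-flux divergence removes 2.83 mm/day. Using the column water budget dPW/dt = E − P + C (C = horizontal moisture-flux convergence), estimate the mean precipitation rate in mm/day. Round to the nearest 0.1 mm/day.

dPW/dt = (37.3 − 47.7) mm / (18/24 day) = -13.867 mm/day.
P = E + C − dPW/dt = 4.4 + (-2.83) − (-13.867) = 15.4 mm/day.

P ≈ 15.4 mm/day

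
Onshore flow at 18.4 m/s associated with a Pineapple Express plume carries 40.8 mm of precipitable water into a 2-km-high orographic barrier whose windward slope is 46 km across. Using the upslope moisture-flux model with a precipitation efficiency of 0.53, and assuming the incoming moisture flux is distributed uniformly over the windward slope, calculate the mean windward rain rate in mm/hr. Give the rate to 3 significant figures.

Incoming column moisture flux per unit ridge length: F = V × PW = 18.4 × 40.8 = 750.72 mm·m/s.
Spread over the 46 km slope with efficiency ε = 0.53: R = ε·F/W = 0.53 × 750.72 / 46000 m = 8.650e-03 mm/s.
R = 8.650e-03 × 3600 = 31.1 mm/hr.

R ≈ 31.1 mm/hr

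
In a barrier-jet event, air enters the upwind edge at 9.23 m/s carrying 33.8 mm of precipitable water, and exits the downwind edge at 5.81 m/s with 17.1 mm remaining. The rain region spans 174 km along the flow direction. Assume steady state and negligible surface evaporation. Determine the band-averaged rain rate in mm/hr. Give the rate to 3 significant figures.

R ≈ 4.40 mm/hr

Column moisture flux per unit crosswind length is F = V × PW.
Inflow: F_in = 9.23 × 33.8 = 311.974 mm·m/s
Outflow: F_out = 5.81 × 17.1 = 99.351 mm·m/s
Steady-state rate R = (F_in − F_out)/L = (311.974 − 99.351) / 174000 m = 1.222e-03 mm/s.
R = 1.222e-03 × 3600 = 4.40 mm/hr.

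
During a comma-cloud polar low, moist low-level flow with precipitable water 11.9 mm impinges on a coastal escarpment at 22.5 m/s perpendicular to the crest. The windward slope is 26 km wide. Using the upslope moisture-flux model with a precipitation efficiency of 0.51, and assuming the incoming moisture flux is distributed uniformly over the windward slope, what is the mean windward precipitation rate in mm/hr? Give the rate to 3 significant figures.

Incoming column moisture flux per unit ridge length: F = V × PW = 22.5 × 11.9 = 267.75 mm·m/s.
Spread over the 26 km slope with efficiency ε = 0.51: R = ε·F/W = 0.51 × 267.75 / 26000 m = 5.252e-03 mm/s.
R = 5.252e-03 × 3600 = 18.9 mm/hr.

R ≈ 18.9 mm/hr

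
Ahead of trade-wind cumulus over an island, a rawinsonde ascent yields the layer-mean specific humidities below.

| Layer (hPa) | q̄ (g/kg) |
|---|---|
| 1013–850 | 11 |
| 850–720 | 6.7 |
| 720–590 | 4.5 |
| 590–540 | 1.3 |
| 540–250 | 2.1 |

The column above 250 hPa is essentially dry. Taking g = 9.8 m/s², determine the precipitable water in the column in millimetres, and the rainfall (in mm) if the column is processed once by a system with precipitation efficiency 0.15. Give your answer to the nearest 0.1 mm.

Precipitable water is the column-integrated vapour mass per unit area: PW = (1/g) Σ q̄ Δp, with q in kg/kg and Δp in Pa (1 kg/m² of water = 1 mm).
Layer 1013–850 hPa: Δp = 163 hPa = 16300 Pa, q̄ = 0.011 kg/kg → 0.011 × 16300 / 9.8 = 18.30 mm
Layer 850–720 hPa: Δp = 130 hPa = 13000 Pa, q̄ = 0.0067 kg/kg → 0.0067 × 13000 / 9.8 = 8.89 mm
Layer 720–590 hPa: Δp = 130 hPa = 13000 Pa, q̄ = 0.0045 kg/kg → 0.0045 × 13000 / 9.8 = 5.97 mm
Layer 590–540 hPa: Δp = 50 hPa = 5000 Pa, q̄ = 0.0013 kg/kg → 0.0013 × 5000 / 9.8 = 0.66 mm
Layer 540–250 hPa: Δp = 290 hPa = 29000 Pa, q̄ = 0.0021 kg/kg → 0.0021 × 29000 / 9.8 = 6.21 mm
PW = 18.30 + 8.89 + 5.97 + 0.66 + 6.21 = 40.03 ≈ 40.0 mm.
Rainfall = ε × PW = 0.15 × 40.0 = 6.0 mm.

PW ≈ 40.0 mm; rainfall ≈ 6.0 mm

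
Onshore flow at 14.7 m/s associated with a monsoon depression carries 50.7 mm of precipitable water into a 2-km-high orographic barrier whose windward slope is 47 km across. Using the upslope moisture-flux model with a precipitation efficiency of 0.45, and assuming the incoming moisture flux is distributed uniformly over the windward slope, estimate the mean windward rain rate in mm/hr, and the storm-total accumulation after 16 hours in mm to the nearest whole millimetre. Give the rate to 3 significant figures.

R ≈ 25.7 mm/hr; total ≈ 411 mm

Incoming column moisture flux per unit ridge length: F = V × PW = 14.7 × 50.7 = 745.29 mm·m/s.
Spread over the 47 km slope with efficiency ε = 0.45: R = ε·F/W = 0.45 × 745.29 / 47000 m = 7.136e-03 mm/s.
R = 7.136e-03 × 3600 = 25.7 mm/hr.
Over 16 h: total = 25.7 × 16 = 411.2 ≈ 411 mm.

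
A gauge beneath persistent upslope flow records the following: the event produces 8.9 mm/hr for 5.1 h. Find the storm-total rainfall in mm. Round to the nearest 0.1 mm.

Total = Σ Rᵢ Δtᵢ = 8.9 × 5.1
      = 45.39 = 45.4 mm.

total ≈ 45.4 mm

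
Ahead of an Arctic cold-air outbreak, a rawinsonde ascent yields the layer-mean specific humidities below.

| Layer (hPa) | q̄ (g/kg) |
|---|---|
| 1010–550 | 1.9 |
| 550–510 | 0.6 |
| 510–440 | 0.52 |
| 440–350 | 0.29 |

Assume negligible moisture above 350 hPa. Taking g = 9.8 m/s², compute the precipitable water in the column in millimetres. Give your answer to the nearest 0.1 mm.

Precipitable water is the column-integrated vapour mass per unit area: PW = (1/g) Σ q̄ Δp, with q in kg/kg and Δp in Pa (1 kg/m² of water = 1 mm).
Layer 1010–550 hPa: Δp = 460 hPa = 46000 Pa, q̄ = 0.0019 kg/kg → 0.0019 × 46000 / 9.8 = 8.92 mm
Layer 550–510 hPa: Δp = 40 hPa = 4000 Pa, q̄ = 0.0006 kg/kg → 0.0006 × 4000 / 9.8 = 0.24 mm
Layer 510–440 hPa: Δp = 70 hPa = 7000 Pa, q̄ = 0.00052 kg/kg → 0.00052 × 7000 / 9.8 = 0.37 mm
Layer 440–350 hPa: Δp = 90 hPa = 9000 Pa, q̄ = 0.00029 kg/kg → 0.00029 × 9000 / 9.8 = 0.27 mm
PW = 8.92 + 0.24 + 0.37 + 0.27 = 9.80 ≈ 9.8 mm.

PW ≈ 9.8 mm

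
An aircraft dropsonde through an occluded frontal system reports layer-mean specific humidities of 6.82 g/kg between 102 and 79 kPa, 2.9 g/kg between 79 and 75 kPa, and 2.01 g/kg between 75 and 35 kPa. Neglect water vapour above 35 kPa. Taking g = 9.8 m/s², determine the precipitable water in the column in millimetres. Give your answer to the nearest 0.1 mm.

PW ≈ 25.4 mm

Precipitable water is the column-integrated vapour mass per unit area: PW = (1/g) Σ q̄ Δp, with q in kg/kg and Δp in Pa (1 kg/m² of water = 1 mm).
Layer 102–79 kPa: Δp = 230 hPa = 23000 Pa, q̄ = 0.00682 kg/kg → 0.00682 × 23000 / 9.8 = 16.01 mm
Layer 79–75 kPa: Δp = 40 hPa = 4000 Pa, q̄ = 0.0029 kg/kg → 0.0029 × 4000 / 9.8 = 1.18 mm
Layer 75–35 kPa: Δp = 400 hPa = 40000 Pa, q̄ = 0.00201 kg/kg → 0.00201 × 40000 / 9.8 = 8.20 mm
PW = 16.01 + 1.18 + 8.20 = 25.39 ≈ 25.4 mm.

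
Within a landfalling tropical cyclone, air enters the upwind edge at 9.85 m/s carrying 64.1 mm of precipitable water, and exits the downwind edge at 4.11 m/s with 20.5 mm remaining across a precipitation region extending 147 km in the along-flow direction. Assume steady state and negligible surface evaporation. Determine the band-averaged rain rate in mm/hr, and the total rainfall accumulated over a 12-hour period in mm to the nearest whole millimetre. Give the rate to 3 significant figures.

R ≈ 13.4 mm/hr; total ≈ 161 mm

Column moisture flux per unit crosswind length is F = V × PW.
Inflow: F_in = 9.85 × 64.1 = 631.385 mm·m/s
Outflow: F_out = 4.11 × 20.5 = 84.255 mm·m/s
Steady-state rate R = (F_in − F_out)/L = (631.385 − 84.255) / 147000 m = 3.722e-03 mm/s.
R = 3.722e-03 × 3600 = 13.4 mm/hr.
Over 12 h: total = 13.4 × 12 = 160.8 ≈ 161 mm.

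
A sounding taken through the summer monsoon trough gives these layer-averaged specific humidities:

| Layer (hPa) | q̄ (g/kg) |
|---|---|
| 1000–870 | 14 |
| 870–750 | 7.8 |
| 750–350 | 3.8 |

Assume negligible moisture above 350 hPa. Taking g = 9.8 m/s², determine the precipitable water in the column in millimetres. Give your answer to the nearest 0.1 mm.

PW ≈ 43.6 mm

Precipitable water is the column-integrated vapour mass per unit area: PW = (1/g) Σ q̄ Δp, with q in kg/kg and Δp in Pa (1 kg/m² of water = 1 mm).
Layer 1000–870 hPa: Δp = 130 hPa = 13000 Pa, q̄ = 0.014 kg/kg → 0.014 × 13000 / 9.8 = 18.57 mm
Layer 870–750 hPa: Δp = 120 hPa = 12000 Pa, q̄ = 0.0078 kg/kg → 0.0078 × 12000 / 9.8 = 9.55 mm
Layer 750–350 hPa: Δp = 400 hPa = 40000 Pa, q̄ = 0.0038 kg/kg → 0.0038 × 40000 / 9.8 = 15.51 mm
PW = 18.57 + 9.55 + 15.51 = 43.63 ≈ 43.6 mm.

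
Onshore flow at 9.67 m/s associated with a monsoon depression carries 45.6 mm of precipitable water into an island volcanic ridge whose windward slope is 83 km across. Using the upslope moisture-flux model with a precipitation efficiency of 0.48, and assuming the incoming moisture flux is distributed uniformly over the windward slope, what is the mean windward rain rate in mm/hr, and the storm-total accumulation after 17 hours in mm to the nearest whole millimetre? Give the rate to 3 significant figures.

Incoming column moisture flux per unit ridge length: F = V × PW = 9.67 × 45.6 = 440.952 mm·m/s.
Spread over the 83 km slope with efficiency ε = 0.48: R = ε·F/W = 0.48 × 440.952 / 83000 m = 2.550e-03 mm/s.
R = 2.550e-03 × 3600 = 9.18 mm/hr.
Over 17 h: total = 9.18 × 17 = 156.06 ≈ 156 mm.

R ≈ 9.18 mm/hr; total ≈ 156 mm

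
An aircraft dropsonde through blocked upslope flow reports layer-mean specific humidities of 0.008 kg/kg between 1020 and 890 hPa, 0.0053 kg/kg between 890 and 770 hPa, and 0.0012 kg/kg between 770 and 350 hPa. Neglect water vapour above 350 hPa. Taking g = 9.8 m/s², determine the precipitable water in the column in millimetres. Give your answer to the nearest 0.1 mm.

PW ≈ 22.2 mm

Precipitable water is the column-integrated vapour mass per unit area: PW = (1/g) Σ q̄ Δp, with q in kg/kg and Δp in Pa (1 kg/m² of water = 1 mm).
Layer 1020–890 hPa: Δp = 130 hPa = 13000 Pa, q̄ = 0.008 kg/kg → 0.008 × 13000 / 9.8 = 10.61 mm
Layer 890–770 hPa: Δp = 120 hPa = 12000 Pa, q̄ = 0.0053 kg/kg → 0.0053 × 12000 / 9.8 = 6.49 mm
Layer 770–350 hPa: Δp = 420 hPa = 42000 Pa, q̄ = 0.0012 kg/kg → 0.0012 × 42000 / 9.8 = 5.14 mm
PW = 10.61 + 6.49 + 5.14 = 22.24 ≈ 22.2 mm.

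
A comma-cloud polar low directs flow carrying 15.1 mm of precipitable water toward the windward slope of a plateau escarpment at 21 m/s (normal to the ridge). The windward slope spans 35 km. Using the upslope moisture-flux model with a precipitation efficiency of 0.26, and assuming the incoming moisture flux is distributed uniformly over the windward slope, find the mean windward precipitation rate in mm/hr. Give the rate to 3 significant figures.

R ≈ 8.48 mm/hr

Incoming column moisture flux per unit ridge length: F = V × PW = 21 × 15.1 = 317.1 mm·m/s.
Spread over the 35 km slope with efficiency ε = 0.26: R = ε·F/W = 0.26 × 317.1 / 35000 m = 2.356e-03 mm/s.
R = 2.356e-03 × 3600 = 8.48 mm/hr.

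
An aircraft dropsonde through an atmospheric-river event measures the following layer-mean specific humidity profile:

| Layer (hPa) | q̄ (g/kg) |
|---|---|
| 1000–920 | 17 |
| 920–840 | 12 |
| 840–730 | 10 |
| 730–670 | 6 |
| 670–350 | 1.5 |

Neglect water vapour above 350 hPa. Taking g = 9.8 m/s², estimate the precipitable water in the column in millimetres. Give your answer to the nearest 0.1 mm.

PW ≈ 43.5 mm

Precipitable water is the column-integrated vapour mass per unit area: PW = (1/g) Σ q̄ Δp, with q in kg/kg and Δp in Pa (1 kg/m² of water = 1 mm).
Layer 1000–920 hPa: Δp = 80 hPa = 8000 Pa, q̄ = 0.017 kg/kg → 0.017 × 8000 / 9.8 = 13.88 mm
Layer 920–840 hPa: Δp = 80 hPa = 8000 Pa, q̄ = 0.012 kg/kg → 0.012 × 8000 / 9.8 = 9.80 mm
Layer 840–730 hPa: Δp = 110 hPa = 11000 Pa, q̄ = 0.01 kg/kg → 0.01 × 11000 / 9.8 = 11.22 mm
Layer 730–670 hPa: Δp = 60 hPa = 6000 Pa, q̄ = 0.006 kg/kg → 0.006 × 6000 / 9.8 = 3.67 mm
Layer 670–350 hPa: Δp = 320 hPa = 32000 Pa, q̄ = 0.0015 kg/kg → 0.0015 × 32000 / 9.8 = 4.90 mm
PW = 13.88 + 9.80 + 11.22 + 3.67 + 4.90 = 43.47 ≈ 43.5 mm.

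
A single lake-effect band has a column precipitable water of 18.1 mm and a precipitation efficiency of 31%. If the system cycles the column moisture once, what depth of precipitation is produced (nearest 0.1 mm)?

precipitation ≈ 5.6 mm

Precipitation = ε × PW = 0.31 × 18.1 = 5.6 mm.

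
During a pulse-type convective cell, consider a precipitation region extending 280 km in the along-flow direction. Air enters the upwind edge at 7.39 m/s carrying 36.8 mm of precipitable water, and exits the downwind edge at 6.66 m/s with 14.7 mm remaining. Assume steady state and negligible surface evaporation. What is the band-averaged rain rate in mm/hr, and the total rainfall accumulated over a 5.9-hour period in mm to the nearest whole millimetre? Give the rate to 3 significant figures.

R ≈ 2.24 mm/hr; total ≈ 13 mm

Column moisture flux per unit crosswind length is F = V × PW.
Inflow: F_in = 7.39 × 36.8 = 271.952 mm·m/s
Outflow: F_out = 6.66 × 14.7 = 97.902 mm·m/s
Steady-state rate R = (F_in − F_out)/L = (271.952 − 97.902) / 280000 m = 6.216e-04 mm/s.
R = 6.216e-04 × 3600 = 2.24 mm/hr.
Over 5.9 h: total = 2.24 × 5.9 = 13.216 ≈ 13 mm.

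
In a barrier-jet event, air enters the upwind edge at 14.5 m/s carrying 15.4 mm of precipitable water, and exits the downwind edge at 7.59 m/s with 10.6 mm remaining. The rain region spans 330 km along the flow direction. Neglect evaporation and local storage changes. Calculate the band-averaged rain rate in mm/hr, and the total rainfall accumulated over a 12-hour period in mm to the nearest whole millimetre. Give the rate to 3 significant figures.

R ≈ 1.56 mm/hr; total ≈ 19 mm

Column moisture flux per unit crosswind length is F = V × PW.
Inflow: F_in = 14.5 × 15.4 = 223.3 mm·m/s
Outflow: F_out = 7.59 × 10.6 = 80.454 mm·m/s
Steady-state rate R = (F_in − F_out)/L = (223.3 − 80.454) / 330000 m = 4.329e-04 mm/s.
R = 4.329e-04 × 3600 = 1.56 mm/hr.
Over 12 h: total = 1.56 × 12 = 18.72 ≈ 19 mm.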